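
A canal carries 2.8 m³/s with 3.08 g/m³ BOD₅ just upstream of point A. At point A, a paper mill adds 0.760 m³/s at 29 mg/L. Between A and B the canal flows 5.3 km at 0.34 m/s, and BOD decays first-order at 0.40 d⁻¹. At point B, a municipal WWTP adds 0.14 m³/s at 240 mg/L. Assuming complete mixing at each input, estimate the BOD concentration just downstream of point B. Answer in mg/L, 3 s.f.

16.8 mg/L

After input A: C = (2.8·3.08 + 0.76·29) / 3.56 = 8.613 mg/L.
Over the 5.3 km reach to input B (t = 1.559e+04 s = 0.1804 d), decay gives C = 8.613·exp(−0.40·0.1804) = 8.014 mg/L.
After input B: C = (3.56·8.014 + 0.14·240) / 3.7 = 16.79 mg/L.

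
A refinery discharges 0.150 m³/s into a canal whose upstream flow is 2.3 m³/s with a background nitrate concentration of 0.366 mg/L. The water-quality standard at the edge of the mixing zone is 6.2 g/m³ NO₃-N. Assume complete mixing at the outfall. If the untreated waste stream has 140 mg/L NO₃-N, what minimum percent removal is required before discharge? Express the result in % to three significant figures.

31.7 %

Mass balance: 6.2·2.45 = 0.15·Cₑ + 2.3·0.366.
Cₑ = (15.19 − 0.8418) / 0.15 = 95.65 mg/L.
Required removal = 1 − 95.65/140 = 31.68 %.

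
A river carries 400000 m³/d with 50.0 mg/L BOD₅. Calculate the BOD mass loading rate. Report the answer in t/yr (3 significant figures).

400000 m³/d = 4.63 m³/s.
Mass flux = Q·C = 4.63 m³/s × 50 g/m³ = 231.5 g/s.
= 231.5 g/s × 31.56 = 7305 t/yr.

7310 t/yr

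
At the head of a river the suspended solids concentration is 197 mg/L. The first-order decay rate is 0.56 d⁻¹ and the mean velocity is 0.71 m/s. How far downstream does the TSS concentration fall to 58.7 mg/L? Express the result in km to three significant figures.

133 km

From C = C₀·e^(−kt), t = ln(C₀/C)/k = ln(197/58.7)/0.56 = 1.211/0.56 = 2.162 d.
Distance = v·t = 0.71 m/s × 1.868e+05 s = 1.326e+05 m = 132.6 km.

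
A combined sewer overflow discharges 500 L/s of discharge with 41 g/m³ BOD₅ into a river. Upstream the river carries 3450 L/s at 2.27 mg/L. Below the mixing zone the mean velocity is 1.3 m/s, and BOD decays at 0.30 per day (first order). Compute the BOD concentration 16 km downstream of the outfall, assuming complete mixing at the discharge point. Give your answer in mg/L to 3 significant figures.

500 L/s = 0.5 m³/s.
3450 L/s = 3.45 m³/s.
After complete mixing, C₀ = (0.5·41 + 3.45·2.27) / 3.95 = 7.173 mg/L.
Travel time t = 1.6e+04 m / 1.3 m/s = 1.231e+04 s = 0.1425 d.
C = 7.173·exp(−0.30·0.1425) = 7.173·0.9582 = 6.872 mg/L.

6.87 mg/L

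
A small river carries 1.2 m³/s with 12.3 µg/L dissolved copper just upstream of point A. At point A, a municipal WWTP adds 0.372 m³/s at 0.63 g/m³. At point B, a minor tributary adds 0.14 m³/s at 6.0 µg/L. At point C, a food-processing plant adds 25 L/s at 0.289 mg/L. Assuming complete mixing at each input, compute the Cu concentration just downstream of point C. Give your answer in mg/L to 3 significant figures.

12.3 µg/L = 0.0123 mg/L.
After input A: C = (1.2·0.0123 + 0.372·0.63) / 1.572 = 0.1585 mg/L.
6.0 µg/L = 0.006 mg/L.
After input B: C = (1.572·0.1585 + 0.14·0.006) / 1.712 = 0.146 mg/L.
25 L/s = 0.025 m³/s.
After input C: C = (1.712·0.146 + 0.025·0.289) / 1.737 = 0.1481 mg/L.

0.148 mg/L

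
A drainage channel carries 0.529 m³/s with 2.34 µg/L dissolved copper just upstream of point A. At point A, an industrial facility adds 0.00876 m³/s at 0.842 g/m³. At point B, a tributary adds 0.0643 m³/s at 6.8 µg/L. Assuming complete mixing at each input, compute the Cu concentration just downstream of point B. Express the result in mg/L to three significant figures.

0.0150 mg/L

2.34 µg/L = 0.00234 mg/L.
After input A: C = (0.529·0.00234 + 0.00876·0.842) / 0.5378 = 0.01602 mg/L.
6.8 µg/L = 0.0068 mg/L.
After input B: C = (0.5378·0.01602 + 0.0643·0.0068) / 0.6021 = 0.01503 mg/L.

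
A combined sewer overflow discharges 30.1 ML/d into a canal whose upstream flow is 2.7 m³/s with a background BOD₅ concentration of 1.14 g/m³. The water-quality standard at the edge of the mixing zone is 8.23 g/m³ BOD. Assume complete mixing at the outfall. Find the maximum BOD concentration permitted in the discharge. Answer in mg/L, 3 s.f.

30.1 ML/d = 0.3484 m³/s.
Mass balance: 8.23·3.048 = 0.3484·Cₑ + 2.7·1.14.
Cₑ = (25.09 − 3.078) / 0.3484 = 63.18 mg/L.

63.2 mg/L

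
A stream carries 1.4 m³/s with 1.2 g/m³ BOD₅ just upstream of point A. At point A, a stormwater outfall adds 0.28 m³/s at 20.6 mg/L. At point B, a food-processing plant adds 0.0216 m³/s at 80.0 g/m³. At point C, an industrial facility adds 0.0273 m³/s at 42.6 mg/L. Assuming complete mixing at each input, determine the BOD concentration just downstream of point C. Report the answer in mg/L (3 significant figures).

After input A: C = (1.4·1.2 + 0.28·20.6) / 1.68 = 4.433 mg/L.
After input B: C = (1.68·4.433 + 0.0216·80) / 1.702 = 5.393 mg/L.
After input C: C = (1.702·5.393 + 0.0273·42.6) / 1.729 = 5.98 mg/L.

5.98 mg/L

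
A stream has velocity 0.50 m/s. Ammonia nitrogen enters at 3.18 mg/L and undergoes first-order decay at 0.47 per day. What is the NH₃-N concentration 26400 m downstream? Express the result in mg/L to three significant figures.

Travel time t = 26400 m / 0.50 m/s = 2.64e+04/0.50 = 5.28e+04 s = 0.6111 d.
First-order decay: C = 3.18·exp(−0.47·0.6111) = 3.18·0.7503 = 2.386 mg/L.

2.39 mg/L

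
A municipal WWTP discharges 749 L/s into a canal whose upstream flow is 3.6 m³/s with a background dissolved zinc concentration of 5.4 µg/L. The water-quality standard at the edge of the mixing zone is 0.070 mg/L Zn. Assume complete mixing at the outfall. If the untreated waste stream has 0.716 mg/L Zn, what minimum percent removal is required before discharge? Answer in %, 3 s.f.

46.9 %

749 L/s = 0.749 m³/s.
5.4 µg/L = 0.0054 mg/L.
Mass balance: 0.07·4.349 = 0.749·Cₑ + 3.6·0.0054.
Cₑ = (0.3044 − 0.01944) / 0.749 = 0.3805 mg/L.
Required removal = 1 − 0.3805/0.716 = 46.86 %.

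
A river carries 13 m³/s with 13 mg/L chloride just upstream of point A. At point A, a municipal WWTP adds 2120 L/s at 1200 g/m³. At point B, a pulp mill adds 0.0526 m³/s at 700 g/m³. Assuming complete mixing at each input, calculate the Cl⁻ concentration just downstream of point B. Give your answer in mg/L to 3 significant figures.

2120 L/s = 2.12 m³/s.
After input A: C = (13·13 + 2.12·1200) / 15.12 = 179.4 mg/L.
After input B: C = (15.12·179.4 + 0.0526·700) / 15.17 = 181.2 mg/L.

181 mg/L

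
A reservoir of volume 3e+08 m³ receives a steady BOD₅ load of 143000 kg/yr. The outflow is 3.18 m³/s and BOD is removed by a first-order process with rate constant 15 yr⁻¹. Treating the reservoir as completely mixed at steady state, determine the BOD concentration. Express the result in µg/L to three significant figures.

31.1 µg/L

Outflow Q = 3.18 m³/s × 3.156e+07 s/yr = 1.004e+08 m³/yr.
Steady-state CSTR mass balance: W = Q·C + k·V·C, so C = W/(Q + kV).
Q + kV = 1.004e+08 + 15·3e+08 = 4.6e+09 m³/yr.
C = 143000/4.6e+09 = 3.108e-05 kg/m³ = 0.03108 mg/L = 31.08 µg/L.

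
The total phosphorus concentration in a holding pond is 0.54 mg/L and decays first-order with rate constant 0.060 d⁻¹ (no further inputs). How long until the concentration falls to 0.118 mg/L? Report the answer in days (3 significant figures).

t = ln(C₀/C)/k = ln(0.54/0.118)/0.060 = 1.521/0.060 = 25.35 d.

25.3 d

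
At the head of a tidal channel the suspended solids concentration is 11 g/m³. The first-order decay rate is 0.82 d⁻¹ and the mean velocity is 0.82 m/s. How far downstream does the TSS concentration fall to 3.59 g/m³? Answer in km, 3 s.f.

From C = C₀·e^(−kt), t = ln(C₀/C)/k = ln(11/3.59)/0.82 = 1.12/0.82 = 1.366 d.
Distance = v·t = 0.82 m/s × 1.18e+05 s = 9.675e+04 m = 96.75 km.

96.7 km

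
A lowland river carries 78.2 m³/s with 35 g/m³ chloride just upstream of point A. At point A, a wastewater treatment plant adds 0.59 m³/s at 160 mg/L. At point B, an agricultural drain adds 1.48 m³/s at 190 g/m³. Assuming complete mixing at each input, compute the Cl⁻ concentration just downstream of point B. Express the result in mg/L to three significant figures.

38.8 mg/L

After input A: C = (78.2·35 + 0.59·160) / 78.79 = 35.94 mg/L.
After input B: C = (78.79·35.94 + 1.48·190) / 80.27 = 38.78 mg/L.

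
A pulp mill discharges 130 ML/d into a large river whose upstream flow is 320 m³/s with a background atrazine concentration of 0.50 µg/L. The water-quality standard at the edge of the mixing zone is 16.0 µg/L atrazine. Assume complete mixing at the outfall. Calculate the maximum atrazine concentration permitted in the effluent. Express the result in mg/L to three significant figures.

130 ML/d = 1.505 m³/s.
0.50 µg/L = 0.0005 mg/L.
16.0 µg/L = 0.016 mg/L.
Mass balance: 0.016·321.5 = 1.505·Cₑ + 320·0.0005.
Cₑ = (5.144 − 0.16) / 1.505 = 3.312 mg/L.

3.31 mg/L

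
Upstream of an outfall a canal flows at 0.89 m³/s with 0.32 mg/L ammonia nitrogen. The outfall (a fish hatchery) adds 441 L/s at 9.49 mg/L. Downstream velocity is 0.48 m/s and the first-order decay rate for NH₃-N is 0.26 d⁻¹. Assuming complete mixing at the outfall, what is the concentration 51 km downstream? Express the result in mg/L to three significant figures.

441 L/s = 0.441 m³/s.
After complete mixing, C₀ = (0.441·9.49 + 0.89·0.32) / 1.331 = 3.358 mg/L.
Travel time t = 5.1e+04 m / 0.48 m/s = 1.062e+05 s = 1.23 d.
C = 3.358·exp(−0.26·1.23) = 3.358·0.7263 = 2.439 mg/L.

2.44 mg/L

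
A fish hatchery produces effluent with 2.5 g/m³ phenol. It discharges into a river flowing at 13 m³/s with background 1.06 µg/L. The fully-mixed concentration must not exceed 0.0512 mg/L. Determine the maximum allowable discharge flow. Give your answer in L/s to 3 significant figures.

266 L/s

1.06 µg/L = 0.00106 mg/L.
Mass balance at complete mixing: C_std·(Q_w + Q_r) = Q_w·C_e + Q_r·C_b.
Rearranging, Q_w = Q_r·(C_std − C_b)/(C_e − C_std) = 13·(0.0512 − 0.00106) / (2.5 − 0.0512) = 0.2662 m³/s.
= 266.2 L/s.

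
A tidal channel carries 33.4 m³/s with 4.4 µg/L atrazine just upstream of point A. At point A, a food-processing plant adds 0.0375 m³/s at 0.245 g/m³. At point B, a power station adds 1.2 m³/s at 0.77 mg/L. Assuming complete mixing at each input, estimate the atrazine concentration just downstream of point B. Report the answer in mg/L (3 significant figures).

0.0312 mg/L

4.4 µg/L = 0.0044 mg/L.
After input A: C = (33.4·0.0044 + 0.0375·0.245) / 33.44 = 0.00467 mg/L.
After input B: C = (33.44·0.00467 + 1.2·0.77) / 34.64 = 0.03118 mg/L.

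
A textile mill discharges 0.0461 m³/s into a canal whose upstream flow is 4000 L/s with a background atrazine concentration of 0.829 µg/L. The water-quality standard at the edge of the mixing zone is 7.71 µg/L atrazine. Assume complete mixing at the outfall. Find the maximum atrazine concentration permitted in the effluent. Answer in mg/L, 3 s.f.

4000 L/s = 4 m³/s.
0.829 µg/L = 0.000829 mg/L.
7.71 µg/L = 0.00771 mg/L.
Mass balance: 0.00771·4.046 = 0.0461·Cₑ + 4·0.000829.
Cₑ = (0.0312 − 0.003316) / 0.0461 = 0.6048 mg/L.

0.605 mg/L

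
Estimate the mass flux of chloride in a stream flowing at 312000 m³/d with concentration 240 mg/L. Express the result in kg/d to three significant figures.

312000 m³/d = 3.611 m³/s.
Mass flux = Q·C = 3.611 m³/s × 240 g/m³ = 866.7 g/s.
= 866.7 g/s × 86.4 = 7.488e+04 kg/d.

74900 kg/d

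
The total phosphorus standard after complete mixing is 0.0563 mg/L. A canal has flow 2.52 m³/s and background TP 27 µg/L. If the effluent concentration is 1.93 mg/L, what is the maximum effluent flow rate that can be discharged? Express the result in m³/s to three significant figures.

0.0394 m³/s

27 µg/L = 0.027 mg/L.
Mass balance at complete mixing: C_std·(Q_w + Q_r) = Q_w·C_e + Q_r·C_b.
Rearranging, Q_w = Q_r·(C_std − C_b)/(C_e − C_std) = 2.52·(0.0563 − 0.027) / (1.93 − 0.0563) = 0.03941 m³/s.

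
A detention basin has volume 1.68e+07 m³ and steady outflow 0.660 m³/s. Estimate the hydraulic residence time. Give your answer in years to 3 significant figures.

Q = 0.660 m³/s × 3.156e+07 s/yr = 2.083e+07 m³/yr.
Hydraulic residence time τ = V/Q = 1.68e+07/2.083e+07 = 0.8066 yr.

0.807 yr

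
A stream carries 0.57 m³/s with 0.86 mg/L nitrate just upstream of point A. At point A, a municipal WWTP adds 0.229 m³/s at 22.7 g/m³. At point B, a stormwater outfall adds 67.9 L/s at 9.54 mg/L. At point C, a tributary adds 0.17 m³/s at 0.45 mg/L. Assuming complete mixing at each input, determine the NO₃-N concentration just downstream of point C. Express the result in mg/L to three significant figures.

After input A: C = (0.57·0.86 + 0.229·22.7) / 0.799 = 7.12 mg/L.
67.9 L/s = 0.0679 m³/s.
After input B: C = (0.799·7.12 + 0.0679·9.54) / 0.8669 = 7.309 mg/L.
After input C: C = (0.8669·7.309 + 0.17·0.45) / 1.037 = 6.185 mg/L.

6.18 mg/L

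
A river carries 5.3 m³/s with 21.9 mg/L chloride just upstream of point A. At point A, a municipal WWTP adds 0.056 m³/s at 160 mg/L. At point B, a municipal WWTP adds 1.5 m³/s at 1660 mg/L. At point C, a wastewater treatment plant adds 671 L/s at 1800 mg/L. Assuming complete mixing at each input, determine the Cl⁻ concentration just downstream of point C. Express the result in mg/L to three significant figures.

After input A: C = (5.3·21.9 + 0.056·160) / 5.356 = 23.34 mg/L.
After input B: C = (5.356·23.34 + 1.5·1660) / 6.856 = 381.4 mg/L.
671 L/s = 0.671 m³/s.
After input C: C = (6.856·381.4 + 0.671·1800) / 7.527 = 507.9 mg/L.

508 mg/L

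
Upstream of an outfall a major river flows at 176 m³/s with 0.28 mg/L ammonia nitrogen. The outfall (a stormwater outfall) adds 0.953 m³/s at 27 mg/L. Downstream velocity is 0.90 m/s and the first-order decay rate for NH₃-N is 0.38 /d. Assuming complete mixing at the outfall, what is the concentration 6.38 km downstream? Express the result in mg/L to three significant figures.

After complete mixing, C₀ = (0.953·27 + 176·0.28) / 177 = 0.4239 mg/L.
Travel time t = 6380 m / 0.90 m/s = 7089 s = 0.08205 d.
C = 0.4239·exp(−0.38·0.08205) = 0.4239·0.9693 = 0.4109 mg/L.

0.411 mg/L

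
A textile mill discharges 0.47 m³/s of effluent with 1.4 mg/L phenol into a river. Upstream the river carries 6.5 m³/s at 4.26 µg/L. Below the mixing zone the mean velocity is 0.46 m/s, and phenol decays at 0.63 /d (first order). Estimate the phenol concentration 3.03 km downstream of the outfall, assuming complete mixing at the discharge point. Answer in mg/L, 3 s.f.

4.26 µg/L = 0.00426 mg/L.
After complete mixing, C₀ = (0.47·1.4 + 6.5·0.00426) / 6.97 = 0.09838 mg/L.
Travel time t = 3030 m / 0.46 m/s = 6587 s = 0.07624 d.
C = 0.09838·exp(−0.63·0.07624) = 0.09838·0.9531 = 0.09376 mg/L.

0.0938 mg/L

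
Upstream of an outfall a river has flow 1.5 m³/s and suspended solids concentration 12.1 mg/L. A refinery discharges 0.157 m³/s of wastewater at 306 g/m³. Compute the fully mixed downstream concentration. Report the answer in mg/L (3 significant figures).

39.9 mg/L

Flow-weighted mixing gives C = (0.157·306 + 1.5·12.1) / (0.157 + 1.5) = 66.19/1.657 = 39.95 mg/L.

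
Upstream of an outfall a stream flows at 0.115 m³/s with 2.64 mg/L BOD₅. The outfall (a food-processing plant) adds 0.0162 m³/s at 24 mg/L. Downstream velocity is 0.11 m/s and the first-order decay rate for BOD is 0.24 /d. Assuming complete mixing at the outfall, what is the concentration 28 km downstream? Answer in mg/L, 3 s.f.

After complete mixing, C₀ = (0.0162·24 + 0.115·2.64) / 0.1312 = 5.277 mg/L.
Travel time t = 2.8e+04 m / 0.11 m/s = 2.545e+05 s = 2.946 d.
C = 5.277·exp(−0.24·2.946) = 5.277·0.4931 = 2.602 mg/L.

2.60 mg/L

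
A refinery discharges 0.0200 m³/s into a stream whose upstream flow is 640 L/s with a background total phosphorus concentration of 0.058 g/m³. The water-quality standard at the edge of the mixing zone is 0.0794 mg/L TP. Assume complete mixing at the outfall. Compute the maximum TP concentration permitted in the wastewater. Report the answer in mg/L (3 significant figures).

0.764 mg/L

640 L/s = 0.64 m³/s.
Mass balance: 0.0794·0.66 = 0.02·Cₑ + 0.64·0.058.
Cₑ = (0.0524 − 0.03712) / 0.02 = 0.7642 mg/L.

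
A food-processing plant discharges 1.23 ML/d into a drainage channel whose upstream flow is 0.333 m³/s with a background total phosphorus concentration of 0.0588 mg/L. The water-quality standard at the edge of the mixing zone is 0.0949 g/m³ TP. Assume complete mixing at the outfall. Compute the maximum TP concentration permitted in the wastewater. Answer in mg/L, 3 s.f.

0.939 mg/L

1.23 ML/d = 0.01424 m³/s.
Mass balance: 0.0949·0.3472 = 0.01424·Cₑ + 0.333·0.0588.
Cₑ = (0.03295 − 0.01958) / 0.01424 = 0.9393 mg/L.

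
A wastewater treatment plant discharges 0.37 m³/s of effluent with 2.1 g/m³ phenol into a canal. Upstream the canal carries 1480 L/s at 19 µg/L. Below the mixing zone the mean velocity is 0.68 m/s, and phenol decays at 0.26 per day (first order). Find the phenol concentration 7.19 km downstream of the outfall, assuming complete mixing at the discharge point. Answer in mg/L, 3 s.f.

1480 L/s = 1.48 m³/s.
19 µg/L = 0.019 mg/L.
After complete mixing, C₀ = (0.37·2.1 + 1.48·0.019) / 1.85 = 0.4352 mg/L.
Travel time t = 7190 m / 0.68 m/s = 1.057e+04 s = 0.1224 d.
C = 0.4352·exp(−0.26·0.1224) = 0.4352·0.9687 = 0.4216 mg/L.

0.422 mg/L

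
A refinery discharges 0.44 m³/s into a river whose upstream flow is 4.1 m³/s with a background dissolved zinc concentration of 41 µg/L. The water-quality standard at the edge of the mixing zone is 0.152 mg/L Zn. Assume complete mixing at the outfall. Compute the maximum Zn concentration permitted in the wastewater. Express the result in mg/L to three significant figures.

41 µg/L = 0.041 mg/L.
Mass balance: 0.152·4.54 = 0.44·Cₑ + 4.1·0.041.
Cₑ = (0.6901 − 0.1681) / 0.44 = 1.186 mg/L.

1.19 mg/L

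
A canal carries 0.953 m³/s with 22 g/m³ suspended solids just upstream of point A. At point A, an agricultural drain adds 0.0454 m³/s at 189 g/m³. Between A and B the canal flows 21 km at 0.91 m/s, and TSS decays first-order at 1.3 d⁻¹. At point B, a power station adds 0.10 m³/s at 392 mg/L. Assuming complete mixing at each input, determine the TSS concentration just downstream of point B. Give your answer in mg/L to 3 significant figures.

54.7 mg/L

After input A: C = (0.953·22 + 0.0454·189) / 0.9984 = 29.59 mg/L.
Over the 21 km reach to input B (t = 2.308e+04 s = 0.2671 d), decay gives C = 29.59·exp(−1.3·0.2671) = 20.91 mg/L.
After input B: C = (0.9984·20.91 + 0.1·392) / 1.098 = 54.7 mg/L.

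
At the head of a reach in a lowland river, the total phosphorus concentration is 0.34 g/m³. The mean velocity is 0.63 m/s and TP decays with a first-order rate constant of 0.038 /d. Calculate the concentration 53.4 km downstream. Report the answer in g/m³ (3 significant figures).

0.328 g/m³

Travel time t = 53.4 km / 0.63 m/s = 5.34e+04/0.63 = 8.476e+04 s = 0.981 d.
First-order decay: C = 0.34·exp(−0.038·0.981) = 0.34·0.9634 = 0.3276 g/m³.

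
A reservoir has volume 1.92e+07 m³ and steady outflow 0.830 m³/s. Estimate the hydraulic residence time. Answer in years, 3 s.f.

Q = 0.830 m³/s × 3.156e+07 s/yr = 2.619e+07 m³/yr.
Hydraulic residence time τ = V/Q = 1.92e+07/2.619e+07 = 0.733 yr.

0.733 yr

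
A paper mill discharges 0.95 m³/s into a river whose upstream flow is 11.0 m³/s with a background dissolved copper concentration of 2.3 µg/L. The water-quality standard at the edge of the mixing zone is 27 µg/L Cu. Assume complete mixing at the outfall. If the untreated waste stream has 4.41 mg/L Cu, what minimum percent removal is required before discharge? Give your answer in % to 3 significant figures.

2.3 µg/L = 0.0023 mg/L.
27 µg/L = 0.027 mg/L.
Mass balance: 0.027·11.95 = 0.95·Cₑ + 11·0.0023.
Cₑ = (0.3226 − 0.0253) / 0.95 = 0.313 mg/L.
Required removal = 1 − 0.313/4.41 = 92.9 %.

92.9 %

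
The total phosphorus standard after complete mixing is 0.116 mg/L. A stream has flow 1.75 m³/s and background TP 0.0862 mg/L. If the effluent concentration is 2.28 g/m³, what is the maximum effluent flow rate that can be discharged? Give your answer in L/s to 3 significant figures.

24.1 L/s

Mass balance at complete mixing: C_std·(Q_w + Q_r) = Q_w·C_e + Q_r·C_b.
Rearranging, Q_w = Q_r·(C_std − C_b)/(C_e − C_std) = 1.75·(0.116 − 0.0862) / (2.28 − 0.116) = 0.0241 m³/s.
= 24.1 L/s.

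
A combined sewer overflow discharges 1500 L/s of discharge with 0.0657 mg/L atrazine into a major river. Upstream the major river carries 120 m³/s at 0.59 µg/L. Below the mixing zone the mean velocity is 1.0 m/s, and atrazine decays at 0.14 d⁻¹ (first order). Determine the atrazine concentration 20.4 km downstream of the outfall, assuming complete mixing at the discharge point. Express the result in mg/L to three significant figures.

1500 L/s = 1.5 m³/s.
0.59 µg/L = 0.00059 mg/L.
After complete mixing, C₀ = (1.5·0.0657 + 120·0.00059) / 121.5 = 0.001394 mg/L.
Travel time t = 2.04e+04 m / 1.0 m/s = 2.04e+04 s = 0.2361 d.
C = 0.001394·exp(−0.14·0.2361) = 0.001394·0.9675 = 0.001349 mg/L.

0.00135 mg/L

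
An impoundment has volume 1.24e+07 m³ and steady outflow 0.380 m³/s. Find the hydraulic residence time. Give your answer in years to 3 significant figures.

1.03 yr

Q = 0.380 m³/s × 3.156e+07 s/yr = 1.199e+07 m³/yr.
Hydraulic residence time τ = V/Q = 1.24e+07/1.199e+07 = 1.034 yr.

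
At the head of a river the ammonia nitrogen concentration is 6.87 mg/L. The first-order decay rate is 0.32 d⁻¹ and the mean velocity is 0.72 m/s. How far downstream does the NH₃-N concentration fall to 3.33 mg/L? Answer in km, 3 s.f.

From C = C₀·e^(−kt), t = ln(C₀/C)/k = ln(6.87/3.33)/0.32 = 0.7242/0.32 = 2.263 d.
Distance = v·t = 0.72 m/s × 1.955e+05 s = 1.408e+05 m = 140.8 km.

141 km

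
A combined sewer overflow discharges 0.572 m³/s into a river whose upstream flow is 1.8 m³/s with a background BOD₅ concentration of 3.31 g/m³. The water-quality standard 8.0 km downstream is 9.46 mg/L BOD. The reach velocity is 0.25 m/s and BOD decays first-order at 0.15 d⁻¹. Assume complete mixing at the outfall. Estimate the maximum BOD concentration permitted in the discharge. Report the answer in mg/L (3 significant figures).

Travel time to the compliance point: t = 8000/0.25 = 3.2e+04 s = 0.3704 d; decay factor exp(−0.15·0.3704) = 0.946.
So the concentration just after mixing may be at most 9.46/0.946 = 10 mg/L.
Mass balance: 10·2.372 = 0.572·Cₑ + 1.8·3.31.
Cₑ = (23.72 − 5.958) / 0.572 = 31.05 mg/L.

31.1 mg/L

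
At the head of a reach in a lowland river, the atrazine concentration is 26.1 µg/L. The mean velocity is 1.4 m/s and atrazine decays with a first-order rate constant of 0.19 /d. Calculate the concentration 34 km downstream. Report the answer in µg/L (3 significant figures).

24.7 µg/L

Travel time t = 34 km / 1.4 m/s = 3.4e+04/1.4 = 2.429e+04 s = 0.2811 d.
First-order decay: C = 26.1·exp(−0.19·0.2811) = 26.1·0.948 = 24.74 µg/L.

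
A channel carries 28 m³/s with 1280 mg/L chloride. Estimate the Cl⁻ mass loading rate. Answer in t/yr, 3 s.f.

Mass flux = Q·C = 28 m³/s × 1280 g/m³ = 3.584e+04 g/s.
= 3.584e+04 g/s × 31.56 = 1.131e+06 t/yr.

1.13e+06 t/yr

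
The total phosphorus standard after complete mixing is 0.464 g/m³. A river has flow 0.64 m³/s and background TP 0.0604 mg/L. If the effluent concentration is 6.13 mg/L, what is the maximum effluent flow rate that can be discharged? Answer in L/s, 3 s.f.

45.6 L/s

Mass balance at complete mixing: C_std·(Q_w + Q_r) = Q_w·C_e + Q_r·C_b.
Rearranging, Q_w = Q_r·(C_std − C_b)/(C_e − C_std) = 0.64·(0.464 − 0.0604) / (6.13 − 0.464) = 0.04559 m³/s.
= 45.59 L/s.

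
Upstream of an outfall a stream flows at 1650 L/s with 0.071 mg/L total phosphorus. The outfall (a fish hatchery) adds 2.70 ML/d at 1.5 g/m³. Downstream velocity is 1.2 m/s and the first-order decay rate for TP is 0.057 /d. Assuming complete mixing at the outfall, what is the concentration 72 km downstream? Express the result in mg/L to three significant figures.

0.0938 mg/L

2.70 ML/d = 0.03125 m³/s.
1650 L/s = 1.65 m³/s.
After complete mixing, C₀ = (0.03125·1.5 + 1.65·0.071) / 1.681 = 0.09756 mg/L.
Travel time t = 7.2e+04 m / 1.2 m/s = 6e+04 s = 0.6944 d.
C = 0.09756·exp(−0.057·0.6944) = 0.09756·0.9612 = 0.09377 mg/L.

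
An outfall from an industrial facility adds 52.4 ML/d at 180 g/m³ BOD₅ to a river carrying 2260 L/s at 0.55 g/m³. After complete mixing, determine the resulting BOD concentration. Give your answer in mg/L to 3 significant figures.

52.4 ML/d = 0.6065 m³/s.
2260 L/s = 2.26 m³/s.
Conservation of mass across the mixing zone: C = (0.6065·180 + 2.26·0.55) / (0.6065 + 2.26) = 110.4/2.866 = 38.52 mg/L.

38.5 mg/L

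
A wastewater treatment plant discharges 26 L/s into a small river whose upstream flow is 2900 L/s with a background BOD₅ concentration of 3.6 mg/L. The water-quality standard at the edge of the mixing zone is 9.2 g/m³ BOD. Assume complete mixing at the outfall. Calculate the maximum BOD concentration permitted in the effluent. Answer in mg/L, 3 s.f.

26 L/s = 0.026 m³/s.
2900 L/s = 2.9 m³/s.
Mass balance: 9.2·2.926 = 0.026·Cₑ + 2.9·3.6.
Cₑ = (26.92 − 10.44) / 0.026 = 633.8 mg/L.

634 mg/L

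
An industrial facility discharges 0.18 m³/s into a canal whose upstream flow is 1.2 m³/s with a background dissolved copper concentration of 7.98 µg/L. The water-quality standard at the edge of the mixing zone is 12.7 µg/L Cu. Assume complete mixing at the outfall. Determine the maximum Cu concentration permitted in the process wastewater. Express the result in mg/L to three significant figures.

7.98 µg/L = 0.00798 mg/L.
12.7 µg/L = 0.0127 mg/L.
Mass balance: 0.0127·1.38 = 0.18·Cₑ + 1.2·0.00798.
Cₑ = (0.01753 − 0.009576) / 0.18 = 0.04417 mg/L.

0.0442 mg/L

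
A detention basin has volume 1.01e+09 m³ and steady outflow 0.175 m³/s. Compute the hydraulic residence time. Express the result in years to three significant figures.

Q = 0.175 m³/s × 3.156e+07 s/yr = 5.523e+06 m³/yr.
Hydraulic residence time τ = V/Q = 1.01e+09/5.523e+06 = 182.9 yr.

183 yr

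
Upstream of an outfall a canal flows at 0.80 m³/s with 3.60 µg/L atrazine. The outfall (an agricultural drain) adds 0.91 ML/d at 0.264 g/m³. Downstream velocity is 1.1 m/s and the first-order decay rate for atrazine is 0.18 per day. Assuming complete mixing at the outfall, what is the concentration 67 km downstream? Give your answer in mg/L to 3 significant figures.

0.00615 mg/L

0.91 ML/d = 0.01053 m³/s.
3.60 µg/L = 0.0036 mg/L.
After complete mixing, C₀ = (0.01053·0.264 + 0.8·0.0036) / 0.8105 = 0.006984 mg/L.
Travel time t = 6.7e+04 m / 1.1 m/s = 6.091e+04 s = 0.705 d.
C = 0.006984·exp(−0.18·0.705) = 0.006984·0.8808 = 0.006151 mg/L.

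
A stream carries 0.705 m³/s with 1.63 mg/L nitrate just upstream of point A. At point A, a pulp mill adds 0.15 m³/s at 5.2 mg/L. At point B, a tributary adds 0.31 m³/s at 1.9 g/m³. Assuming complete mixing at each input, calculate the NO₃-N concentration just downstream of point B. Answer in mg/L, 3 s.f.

After input A: C = (0.705·1.63 + 0.15·5.2) / 0.855 = 2.256 mg/L.
After input B: C = (0.855·2.256 + 0.31·1.9) / 1.165 = 2.162 mg/L.

2.16 mg/L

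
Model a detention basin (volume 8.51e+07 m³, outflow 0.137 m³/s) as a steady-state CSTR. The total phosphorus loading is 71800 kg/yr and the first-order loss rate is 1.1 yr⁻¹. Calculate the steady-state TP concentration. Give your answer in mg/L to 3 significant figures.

0.733 mg/L

Outflow Q = 0.137 m³/s × 3.156e+07 s/yr = 4.323e+06 m³/yr.
Steady-state CSTR mass balance: W = Q·C + k·V·C, so C = W/(Q + kV).
Q + kV = 4.323e+06 + 1.1·8.51e+07 = 9.793e+07 m³/yr.
C = 71800/9.793e+07 = 0.0007332 kg/m³ = 0.7332 mg/L.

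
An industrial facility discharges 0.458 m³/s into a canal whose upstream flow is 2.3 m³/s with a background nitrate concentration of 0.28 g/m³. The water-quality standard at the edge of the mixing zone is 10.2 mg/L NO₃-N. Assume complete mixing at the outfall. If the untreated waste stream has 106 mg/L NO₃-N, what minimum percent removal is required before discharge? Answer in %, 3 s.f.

43.4 %

Mass balance: 10.2·2.758 = 0.458·Cₑ + 2.3·0.28.
Cₑ = (28.13 − 0.644) / 0.458 = 60.02 mg/L.
Required removal = 1 − 60.02/106 = 43.38 %.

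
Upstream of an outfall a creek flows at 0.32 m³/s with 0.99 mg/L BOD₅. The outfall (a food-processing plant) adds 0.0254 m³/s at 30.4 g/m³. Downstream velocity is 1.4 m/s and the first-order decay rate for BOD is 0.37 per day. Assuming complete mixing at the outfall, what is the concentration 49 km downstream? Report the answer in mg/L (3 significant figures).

After complete mixing, C₀ = (0.0254·30.4 + 0.32·0.99) / 0.3454 = 3.153 mg/L.
Travel time t = 4.9e+04 m / 1.4 m/s = 3.5e+04 s = 0.4051 d.
C = 3.153·exp(−0.37·0.4051) = 3.153·0.8608 = 2.714 mg/L.

2.71 mg/L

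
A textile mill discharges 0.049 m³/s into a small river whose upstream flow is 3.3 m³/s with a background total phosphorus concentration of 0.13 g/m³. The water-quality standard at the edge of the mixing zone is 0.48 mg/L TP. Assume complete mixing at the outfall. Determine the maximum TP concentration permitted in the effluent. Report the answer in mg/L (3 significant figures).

Mass balance: 0.48·3.349 = 0.049·Cₑ + 3.3·0.13.
Cₑ = (1.608 − 0.429) / 0.049 = 24.05 mg/L.

24.1 mg/L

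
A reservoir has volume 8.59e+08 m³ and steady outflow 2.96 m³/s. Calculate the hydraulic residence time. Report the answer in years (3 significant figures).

Q = 2.96 m³/s × 3.156e+07 s/yr = 9.341e+07 m³/yr.
Hydraulic residence time τ = V/Q = 8.59e+08/9.341e+07 = 9.196 yr.

9.20 yr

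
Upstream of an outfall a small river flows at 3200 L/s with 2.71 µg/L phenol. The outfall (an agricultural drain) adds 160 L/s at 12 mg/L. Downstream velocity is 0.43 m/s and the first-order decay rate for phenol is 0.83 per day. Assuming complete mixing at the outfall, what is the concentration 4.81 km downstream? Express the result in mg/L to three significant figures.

160 L/s = 0.16 m³/s.
3200 L/s = 3.2 m³/s.
2.71 µg/L = 0.00271 mg/L.
After complete mixing, C₀ = (0.16·12 + 3.2·0.00271) / 3.36 = 0.574 mg/L.
Travel time t = 4810 m / 0.43 m/s = 1.119e+04 s = 0.1295 d.
C = 0.574·exp(−0.83·0.1295) = 0.574·0.8981 = 0.5155 mg/L.

0.516 mg/L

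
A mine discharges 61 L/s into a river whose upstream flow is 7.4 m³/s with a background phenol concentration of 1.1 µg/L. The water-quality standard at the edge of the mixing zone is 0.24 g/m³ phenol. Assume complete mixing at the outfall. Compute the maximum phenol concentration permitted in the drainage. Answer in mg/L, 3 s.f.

29.2 mg/L

61 L/s = 0.061 m³/s.
1.1 µg/L = 0.0011 mg/L.
Mass balance: 0.24·7.461 = 0.061·Cₑ + 7.4·0.0011.
Cₑ = (1.791 − 0.00814) / 0.061 = 29.22 mg/L.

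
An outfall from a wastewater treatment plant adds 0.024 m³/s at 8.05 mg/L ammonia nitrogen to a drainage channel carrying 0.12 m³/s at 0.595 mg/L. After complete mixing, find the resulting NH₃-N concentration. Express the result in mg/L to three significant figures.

Flow-weighted mixing gives C = (0.024·8.05 + 0.12·0.595) / (0.024 + 0.12) = 0.2646/0.144 = 1.838 mg/L.

1.84 mg/L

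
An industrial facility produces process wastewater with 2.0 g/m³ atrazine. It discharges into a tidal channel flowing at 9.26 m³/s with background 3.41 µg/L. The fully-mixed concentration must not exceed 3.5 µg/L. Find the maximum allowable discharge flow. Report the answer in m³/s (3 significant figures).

0.000417 m³/s

3.41 µg/L = 0.00341 mg/L.
3.5 µg/L = 0.0035 mg/L.
Mass balance at complete mixing: C_std·(Q_w + Q_r) = Q_w·C_e + Q_r·C_b.
Rearranging, Q_w = Q_r·(C_std − C_b)/(C_e − C_std) = 9.26·(0.0035 − 0.00341) / (2 − 0.0035) = 0.0004174 m³/s.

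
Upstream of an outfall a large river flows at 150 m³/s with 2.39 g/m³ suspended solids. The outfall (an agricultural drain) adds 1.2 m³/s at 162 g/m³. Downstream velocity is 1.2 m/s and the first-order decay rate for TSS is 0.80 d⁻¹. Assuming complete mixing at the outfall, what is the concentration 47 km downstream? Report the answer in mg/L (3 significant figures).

2.54 mg/L

After complete mixing, C₀ = (1.2·162 + 150·2.39) / 151.2 = 3.657 mg/L.
Travel time t = 4.7e+04 m / 1.2 m/s = 3.917e+04 s = 0.4533 d.
C = 3.657·exp(−0.80·0.4533) = 3.657·0.6958 = 2.544 mg/L.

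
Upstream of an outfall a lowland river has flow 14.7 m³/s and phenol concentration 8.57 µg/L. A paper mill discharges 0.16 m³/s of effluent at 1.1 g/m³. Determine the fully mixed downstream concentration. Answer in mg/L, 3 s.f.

8.57 µg/L = 0.00857 mg/L.
Conservation of mass across the mixing zone: C = (0.16·1.1 + 14.7·0.00857) / (0.16 + 14.7) = 0.302/14.86 = 0.02032 mg/L.

0.0203 mg/L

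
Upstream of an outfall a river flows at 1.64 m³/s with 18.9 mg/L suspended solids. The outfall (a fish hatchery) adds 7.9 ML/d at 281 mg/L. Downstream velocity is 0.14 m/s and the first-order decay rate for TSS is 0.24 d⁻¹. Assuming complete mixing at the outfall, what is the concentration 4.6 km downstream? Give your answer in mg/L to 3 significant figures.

29.9 mg/L

7.9 ML/d = 0.09144 m³/s.
After complete mixing, C₀ = (0.09144·281 + 1.64·18.9) / 1.731 = 32.74 mg/L.
Travel time t = 4600 m / 0.14 m/s = 3.286e+04 s = 0.3803 d.
C = 32.74·exp(−0.24·0.3803) = 32.74·0.9128 = 29.89 mg/L.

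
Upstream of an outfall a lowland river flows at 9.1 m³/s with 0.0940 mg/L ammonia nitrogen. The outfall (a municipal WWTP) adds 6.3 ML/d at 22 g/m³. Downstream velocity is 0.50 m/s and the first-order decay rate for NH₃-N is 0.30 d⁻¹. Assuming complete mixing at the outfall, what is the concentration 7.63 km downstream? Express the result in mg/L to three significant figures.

0.254 mg/L

6.3 ML/d = 0.07292 m³/s.
After complete mixing, C₀ = (0.07292·22 + 9.1·0.094) / 9.173 = 0.2681 mg/L.
Travel time t = 7630 m / 0.50 m/s = 1.526e+04 s = 0.1766 d.
C = 0.2681·exp(−0.30·0.1766) = 0.2681·0.9484 = 0.2543 mg/L.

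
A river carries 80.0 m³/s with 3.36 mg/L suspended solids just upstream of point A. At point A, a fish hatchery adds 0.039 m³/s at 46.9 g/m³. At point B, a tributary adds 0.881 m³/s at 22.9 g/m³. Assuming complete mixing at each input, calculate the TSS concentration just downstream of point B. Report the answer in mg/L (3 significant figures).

After input A: C = (80·3.36 + 0.039·46.9) / 80.04 = 3.381 mg/L.
After input B: C = (80.04·3.381 + 0.881·22.9) / 80.92 = 3.594 mg/L.

3.59 mg/L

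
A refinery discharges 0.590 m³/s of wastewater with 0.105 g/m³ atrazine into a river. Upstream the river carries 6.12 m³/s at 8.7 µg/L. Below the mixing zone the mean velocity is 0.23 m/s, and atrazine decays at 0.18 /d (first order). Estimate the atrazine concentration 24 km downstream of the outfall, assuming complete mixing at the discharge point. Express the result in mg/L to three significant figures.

0.0138 mg/L

8.7 µg/L = 0.0087 mg/L.
After complete mixing, C₀ = (0.59·0.105 + 6.12·0.0087) / 6.71 = 0.01717 mg/L.
Travel time t = 2.4e+04 m / 0.23 m/s = 1.043e+05 s = 1.208 d.
C = 0.01717·exp(−0.18·1.208) = 0.01717·0.8046 = 0.01381 mg/L.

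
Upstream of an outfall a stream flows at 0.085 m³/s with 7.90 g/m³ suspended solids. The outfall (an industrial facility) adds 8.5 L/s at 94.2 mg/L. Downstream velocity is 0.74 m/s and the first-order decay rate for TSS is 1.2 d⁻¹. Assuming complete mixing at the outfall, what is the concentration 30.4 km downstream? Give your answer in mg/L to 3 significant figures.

8.90 mg/L

8.5 L/s = 0.0085 m³/s.
After complete mixing, C₀ = (0.0085·94.2 + 0.085·7.9) / 0.0935 = 15.75 mg/L.
Travel time t = 3.04e+04 m / 0.74 m/s = 4.108e+04 s = 0.4755 d.
C = 15.75·exp(−1.2·0.4755) = 15.75·0.5652 = 8.899 mg/L.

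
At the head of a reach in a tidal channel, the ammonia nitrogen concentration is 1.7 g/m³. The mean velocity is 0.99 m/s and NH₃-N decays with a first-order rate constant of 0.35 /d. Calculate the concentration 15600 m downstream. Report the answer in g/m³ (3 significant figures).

Travel time t = 15600 m / 0.99 m/s = 1.56e+04/0.99 = 1.576e+04 s = 0.1824 d.
First-order decay: C = 1.7·exp(−0.35·0.1824) = 1.7·0.9382 = 1.595 g/m³.

1.59 g/m³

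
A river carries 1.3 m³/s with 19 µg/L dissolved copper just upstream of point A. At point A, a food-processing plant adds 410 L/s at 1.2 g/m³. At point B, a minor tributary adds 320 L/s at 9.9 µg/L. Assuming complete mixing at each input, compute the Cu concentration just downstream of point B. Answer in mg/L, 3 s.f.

0.256 mg/L

19 µg/L = 0.019 mg/L.
410 L/s = 0.41 m³/s.
After input A: C = (1.3·0.019 + 0.41·1.2) / 1.71 = 0.3022 mg/L.
320 L/s = 0.32 m³/s.
9.9 µg/L = 0.0099 mg/L.
After input B: C = (1.71·0.3022 + 0.32·0.0099) / 2.03 = 0.2561 mg/L.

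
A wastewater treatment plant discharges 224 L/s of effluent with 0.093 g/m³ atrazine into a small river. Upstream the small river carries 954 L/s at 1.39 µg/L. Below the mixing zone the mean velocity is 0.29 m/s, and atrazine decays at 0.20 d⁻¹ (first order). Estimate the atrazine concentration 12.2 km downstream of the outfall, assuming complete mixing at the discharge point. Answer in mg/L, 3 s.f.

224 L/s = 0.224 m³/s.
954 L/s = 0.954 m³/s.
1.39 µg/L = 0.00139 mg/L.
After complete mixing, C₀ = (0.224·0.093 + 0.954·0.00139) / 1.178 = 0.01881 mg/L.
Travel time t = 1.22e+04 m / 0.29 m/s = 4.207e+04 s = 0.4869 d.
C = 0.01881·exp(−0.20·0.4869) = 0.01881·0.9072 = 0.01706 mg/L.

0.0171 mg/L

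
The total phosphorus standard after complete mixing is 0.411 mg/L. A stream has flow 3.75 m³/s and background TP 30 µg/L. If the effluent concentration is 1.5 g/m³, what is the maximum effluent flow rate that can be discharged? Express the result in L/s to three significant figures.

30 µg/L = 0.03 mg/L.
Mass balance at complete mixing: C_std·(Q_w + Q_r) = Q_w·C_e + Q_r·C_b.
Rearranging, Q_w = Q_r·(C_std − C_b)/(C_e − C_std) = 3.75·(0.411 − 0.03) / (1.5 − 0.411) = 1.312 m³/s.
= 1312 L/s.

1310 L/s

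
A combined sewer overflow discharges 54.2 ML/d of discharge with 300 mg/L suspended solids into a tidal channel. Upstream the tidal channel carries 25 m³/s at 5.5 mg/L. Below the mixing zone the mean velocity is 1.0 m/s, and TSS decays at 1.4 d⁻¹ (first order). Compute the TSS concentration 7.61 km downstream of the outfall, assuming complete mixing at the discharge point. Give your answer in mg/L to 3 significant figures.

11.2 mg/L

54.2 ML/d = 0.6273 m³/s.
After complete mixing, C₀ = (0.6273·300 + 25·5.5) / 25.63 = 12.71 mg/L.
Travel time t = 7610 m / 1.0 m/s = 7610 s = 0.08808 d.
C = 12.71·exp(−1.4·0.08808) = 12.71·0.884 = 11.23 mg/L.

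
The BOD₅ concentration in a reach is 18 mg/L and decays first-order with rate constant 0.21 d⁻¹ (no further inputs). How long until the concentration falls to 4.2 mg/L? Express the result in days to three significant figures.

6.93 d

t = ln(C₀/C)/k = ln(18/4.2)/0.21 = 1.455/0.21 = 6.93 d.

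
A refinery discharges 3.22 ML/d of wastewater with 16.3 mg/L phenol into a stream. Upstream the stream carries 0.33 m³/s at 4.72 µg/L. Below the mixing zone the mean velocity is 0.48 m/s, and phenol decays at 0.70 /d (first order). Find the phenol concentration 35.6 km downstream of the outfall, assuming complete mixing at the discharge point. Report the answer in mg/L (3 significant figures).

3.22 ML/d = 0.03727 m³/s.
4.72 µg/L = 0.00472 mg/L.
After complete mixing, C₀ = (0.03727·16.3 + 0.33·0.00472) / 0.3673 = 1.658 mg/L.
Travel time t = 3.56e+04 m / 0.48 m/s = 7.417e+04 s = 0.8584 d.
C = 1.658·exp(−0.70·0.8584) = 1.658·0.5483 = 0.9093 mg/L.

0.909 mg/L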